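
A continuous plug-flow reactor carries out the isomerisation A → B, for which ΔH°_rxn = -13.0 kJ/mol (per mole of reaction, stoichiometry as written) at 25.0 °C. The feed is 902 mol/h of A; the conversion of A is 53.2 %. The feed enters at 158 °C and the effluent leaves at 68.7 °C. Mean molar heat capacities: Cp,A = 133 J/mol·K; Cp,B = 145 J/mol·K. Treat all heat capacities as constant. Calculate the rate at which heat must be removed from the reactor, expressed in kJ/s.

Q_out = 4.64 kJ/s

Extent of reaction ξ = 0.532 × 902 = 479.86 mol/h
Reaction term: ξ·ΔH°_rxn = 479.86 × -13.0 = -6238.2 kJ/h
Sensible, feed 158→25 °C: -15955 kJ/h
Outlet flows (mol/h): A 422.14, B 479.86
Sensible, products 25→68.7 °C: 5494.2 kJ/h
Q = ΔH = -16700 kJ/h = -4.6388 kW
Heat removed = 4.6388 kJ/s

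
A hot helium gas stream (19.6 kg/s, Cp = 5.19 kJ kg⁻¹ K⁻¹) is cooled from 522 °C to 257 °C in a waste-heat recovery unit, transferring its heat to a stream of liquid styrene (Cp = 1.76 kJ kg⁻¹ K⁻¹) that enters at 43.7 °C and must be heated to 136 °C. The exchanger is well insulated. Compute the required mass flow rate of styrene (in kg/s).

Heat released by hot stream: Q = 19.6 × 5.19 × (522 − 257) = 26957 kJ/s
Energy balance on cold side (adiabatic exchanger): Q = ṁ_c·Cp_c·(T_c,out − T_c,in)
ṁ_c = 26957 / [1.76 × (136 − 43.7)] = 165.94 kg/s

ṁ_c = 166 kg/s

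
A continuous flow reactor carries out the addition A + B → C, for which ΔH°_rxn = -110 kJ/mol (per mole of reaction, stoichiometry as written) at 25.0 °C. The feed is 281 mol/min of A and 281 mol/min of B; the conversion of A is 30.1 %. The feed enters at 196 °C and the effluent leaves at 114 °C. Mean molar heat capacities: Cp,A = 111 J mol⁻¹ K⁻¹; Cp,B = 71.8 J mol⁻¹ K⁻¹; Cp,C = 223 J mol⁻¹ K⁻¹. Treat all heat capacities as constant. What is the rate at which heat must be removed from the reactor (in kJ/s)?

Extent of reaction ξ = 0.301 × 281 = 84.581 mol/min
Reaction term: ξ·ΔH°_rxn = 84.581 × -110 = -9303.9 kJ/min
Sensible, feed 196→25 °C: -8783.7 kJ/min
Outlet flows (mol/min): A 196.42, B 196.42, C 84.581
Sensible, products 25→114 °C: 4874.3 kJ/min
Q = ΔH = -13213 kJ/min = -220.22 kW
Heat removed = 220.22 kJ/s

Q_out = 220 kJ/s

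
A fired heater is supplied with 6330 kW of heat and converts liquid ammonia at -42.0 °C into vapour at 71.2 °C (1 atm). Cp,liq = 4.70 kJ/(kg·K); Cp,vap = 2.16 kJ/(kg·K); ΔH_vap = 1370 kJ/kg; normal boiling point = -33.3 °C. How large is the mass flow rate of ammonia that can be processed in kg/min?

Δh = 4.70×(-33.3−-42.0) + 1370 + 2.16×(71.2−-33.3) = 1636.6 kJ/kg
Q = 6330 kW = 6330 kJ/s = 379800 kJ/min
ṁ = Q/Δh = 379800 / 1636.6 = 232.07 kg/min

ṁ = 232 kg/min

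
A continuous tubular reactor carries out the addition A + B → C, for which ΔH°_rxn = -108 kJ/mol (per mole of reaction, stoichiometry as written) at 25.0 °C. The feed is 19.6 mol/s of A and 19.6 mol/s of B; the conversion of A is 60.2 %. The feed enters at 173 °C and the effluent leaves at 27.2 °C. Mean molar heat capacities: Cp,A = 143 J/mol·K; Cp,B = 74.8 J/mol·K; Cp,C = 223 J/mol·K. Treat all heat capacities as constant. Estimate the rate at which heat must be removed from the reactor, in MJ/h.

Q_out = 6830 MJ/h

Extent of reaction ξ = 0.602 × 19.6 = 11.799 mol/s
Reaction term: ξ·ΔH°_rxn = 11.799 × -108 = -1274.3 kJ/s
Sensible, feed 173→25 °C: -631.79 kJ/s
Outlet flows (mol/s): A 7.8008, B 7.8008, C 11.799
Sensible, products 25→27.2 °C: 9.5265 kJ/s
Q = ΔH = -1896.6 kJ/s = -1896.6 kW
Heat removed = 6827.7 MJ/h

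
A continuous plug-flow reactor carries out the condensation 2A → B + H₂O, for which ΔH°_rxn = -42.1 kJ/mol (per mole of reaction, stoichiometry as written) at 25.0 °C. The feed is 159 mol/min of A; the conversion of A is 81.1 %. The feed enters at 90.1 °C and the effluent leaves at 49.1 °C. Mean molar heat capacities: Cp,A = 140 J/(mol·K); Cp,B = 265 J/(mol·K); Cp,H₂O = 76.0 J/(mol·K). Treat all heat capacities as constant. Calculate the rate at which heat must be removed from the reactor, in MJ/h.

Q_out = 212 MJ/h

Extent of reaction ξ = 0.811 × 159 / 2 = 64.475 mol/min
Reaction term: ξ·ΔH°_rxn = 64.475 × -42.1 = -2714.4 kJ/min
Sensible, feed 90.1→25 °C: -1449.1 kJ/min
Outlet flows (mol/min): A 30.051, B 64.475, H₂O 64.475
Sensible, products 25→49.1 °C: 631.25 kJ/min
Q = ΔH = -3532.3 kJ/min = -58.871 kW
Heat removed = 211.94 MJ/h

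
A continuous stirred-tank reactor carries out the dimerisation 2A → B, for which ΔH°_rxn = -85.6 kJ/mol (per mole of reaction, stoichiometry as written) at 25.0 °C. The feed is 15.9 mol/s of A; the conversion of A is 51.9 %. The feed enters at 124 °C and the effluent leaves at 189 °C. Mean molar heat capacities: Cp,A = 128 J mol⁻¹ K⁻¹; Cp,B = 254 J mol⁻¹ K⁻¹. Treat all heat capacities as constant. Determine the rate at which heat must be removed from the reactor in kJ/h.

Q_out = 800000 kJ/h

Extent of reaction ξ = 0.519 × 15.9 / 2 = 4.1261 mol/s
Reaction term: ξ·ΔH°_rxn = 4.1261 × -85.6 = -353.19 kJ/s
Sensible, feed 124→25 °C: -201.48 kJ/s
Outlet flows (mol/s): A 7.6479, B 4.1261
Sensible, products 25→189 °C: 332.42 kJ/s
Q = ΔH = -222.26 kJ/s = -222.26 kW
Heat removed = 800120 kJ/h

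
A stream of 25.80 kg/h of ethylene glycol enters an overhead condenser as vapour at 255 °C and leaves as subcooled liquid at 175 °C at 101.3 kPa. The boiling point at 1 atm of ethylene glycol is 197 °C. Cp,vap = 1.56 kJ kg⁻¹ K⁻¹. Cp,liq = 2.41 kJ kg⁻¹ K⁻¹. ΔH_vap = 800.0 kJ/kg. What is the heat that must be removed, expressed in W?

vapour 255→197 °C: -90.48 kJ/kg
condensation at 197 °C: -800 kJ/kg
liquid 197→175 °C: -53.02 kJ/kg
Δh = -90.48 + -800 + -53.02 = -943.5 kJ/kg
Q = ṁ·Δh = 25.80 kg/h × -943.5 kJ/kg = -24342 kJ/h
|Q| = 6.7618 kW = 6761.8 W

Q_c = 6760 W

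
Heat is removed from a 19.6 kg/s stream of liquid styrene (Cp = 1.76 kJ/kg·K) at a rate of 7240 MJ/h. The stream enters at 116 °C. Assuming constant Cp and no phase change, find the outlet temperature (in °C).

T_out = 57.7 °C

Q = 7240 MJ/h = 2011.1 kJ/s
ΔT = Q/(ṁ·Cp) = 2011.1/(19.6×1.76) = 58.3 K
T_out = 116 − 58.3 = 57.7 °C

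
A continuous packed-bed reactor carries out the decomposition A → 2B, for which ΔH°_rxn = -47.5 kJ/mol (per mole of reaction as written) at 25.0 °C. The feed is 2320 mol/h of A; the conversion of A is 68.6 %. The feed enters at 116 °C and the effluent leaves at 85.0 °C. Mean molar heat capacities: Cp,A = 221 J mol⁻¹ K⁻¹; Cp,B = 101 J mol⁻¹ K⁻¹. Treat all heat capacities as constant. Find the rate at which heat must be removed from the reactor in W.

Extent of reaction ξ = 0.686 × 2320 = 1591.5 mol/h
Reaction term: ξ·ΔH°_rxn = 1591.5 × -47.5 = -75597 kJ/h
Sensible, feed 116→25 °C: -46658 kJ/h
Outlet flows (mol/h): A 728.48, B 3183
Sensible, products 25→85.0 °C: 28949 kJ/h
Q = ΔH = -93306 kJ/h = -25.918 kW
Heat removed = 25918 W

Q_out = 25900 W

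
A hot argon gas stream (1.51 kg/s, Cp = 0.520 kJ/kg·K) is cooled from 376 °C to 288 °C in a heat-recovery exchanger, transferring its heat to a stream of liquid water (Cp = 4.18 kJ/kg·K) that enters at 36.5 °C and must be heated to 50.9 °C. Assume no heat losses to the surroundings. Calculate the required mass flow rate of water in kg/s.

ṁ_c = 1.15 kg/s

Heat released by hot stream: Q = 1.51 × 0.520 × (376 − 288) = 69.098 kJ/s
Energy balance on cold side (adiabatic exchanger): Q = ṁ_c·Cp_c·(T_c,out − T_c,in)
ṁ_c = 69.098 / [4.18 × (50.9 − 36.5)] = 1.148 kg/s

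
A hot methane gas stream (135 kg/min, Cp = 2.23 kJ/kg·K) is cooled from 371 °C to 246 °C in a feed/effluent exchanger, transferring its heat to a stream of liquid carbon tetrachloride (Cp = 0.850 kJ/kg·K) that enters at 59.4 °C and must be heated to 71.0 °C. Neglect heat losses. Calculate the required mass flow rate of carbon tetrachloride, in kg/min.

ṁ_c = 3820 kg/min

Heat released by hot stream: Q = 135 × 2.23 × (371 − 246) = 37631 kJ/min
Energy balance on cold side (adiabatic exchanger): Q = ṁ_c·Cp_c·(T_c,out − T_c,in)
ṁ_c = 37631 / [0.850 × (71.0 − 59.4)] = 3816.6 kg/min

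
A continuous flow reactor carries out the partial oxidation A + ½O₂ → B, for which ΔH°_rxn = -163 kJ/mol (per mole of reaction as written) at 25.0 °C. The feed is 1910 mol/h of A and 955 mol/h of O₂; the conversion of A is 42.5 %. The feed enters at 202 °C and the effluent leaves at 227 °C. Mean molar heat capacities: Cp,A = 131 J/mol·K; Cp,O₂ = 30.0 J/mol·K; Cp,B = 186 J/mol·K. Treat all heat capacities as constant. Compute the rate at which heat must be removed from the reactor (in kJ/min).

Extent of reaction ξ = 0.425 × 1910 = 811.75 mol/h
Reaction term: ξ·ΔH°_rxn = 811.75 × -163 = -132320 kJ/h
Sensible, feed 202→25 °C: -49358 kJ/h
Outlet flows (mol/h): A 1098.2, O₂ 549.12, B 811.75
Sensible, products 25→227 °C: 62889 kJ/h
Q = ΔH = -118780 kJ/h = -32.996 kW
Heat removed = 1979.7 kJ/min

Q_out = 1980 kJ/min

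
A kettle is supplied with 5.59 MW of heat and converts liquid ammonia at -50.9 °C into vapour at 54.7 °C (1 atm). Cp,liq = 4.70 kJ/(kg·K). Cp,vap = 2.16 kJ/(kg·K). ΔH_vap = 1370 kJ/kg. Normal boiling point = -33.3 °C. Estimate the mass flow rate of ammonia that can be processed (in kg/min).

Δh = 4.70×(-33.3−-50.9) + 1370 + 2.16×(54.7−-33.3) = 1642.8 kJ/kg
Q = 5.59 MW = 5590 kJ/s = 335400 kJ/min
ṁ = Q/Δh = 335400 / 1642.8 = 204.16 kg/min

ṁ = 204 kg/min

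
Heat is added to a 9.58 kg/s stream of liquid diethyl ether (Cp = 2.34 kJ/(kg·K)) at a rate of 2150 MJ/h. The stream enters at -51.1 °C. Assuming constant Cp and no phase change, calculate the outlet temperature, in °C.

Q = 2150 MJ/h = 597.22 kJ/s
ΔT = Q/(ṁ·Cp) = 597.22/(9.58×2.34) = 26.641 K
T_out = -51.1 + 26.641 = -24.459 °C

T_out = -24.5 °C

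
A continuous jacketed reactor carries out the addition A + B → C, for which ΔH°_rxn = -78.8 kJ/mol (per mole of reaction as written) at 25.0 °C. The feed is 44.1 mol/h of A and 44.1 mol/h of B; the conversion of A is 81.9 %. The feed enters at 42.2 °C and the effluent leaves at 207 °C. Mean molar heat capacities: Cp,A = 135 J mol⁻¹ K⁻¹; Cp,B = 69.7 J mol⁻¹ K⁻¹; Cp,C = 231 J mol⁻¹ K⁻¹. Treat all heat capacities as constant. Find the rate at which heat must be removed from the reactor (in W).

Q_out = 329 W

Extent of reaction ξ = 0.819 × 44.1 = 36.118 mol/h
Reaction term: ξ·ΔH°_rxn = 36.118 × -78.8 = -2846.1 kJ/h
Sensible, feed 42.2→25 °C: -155.27 kJ/h
Outlet flows (mol/h): A 7.9821, B 7.9821, C 36.118
Sensible, products 25→207 °C: 1815.8 kJ/h
Q = ΔH = -1185.5 kJ/h = -0.32931 kW
Heat removed = 329.31 W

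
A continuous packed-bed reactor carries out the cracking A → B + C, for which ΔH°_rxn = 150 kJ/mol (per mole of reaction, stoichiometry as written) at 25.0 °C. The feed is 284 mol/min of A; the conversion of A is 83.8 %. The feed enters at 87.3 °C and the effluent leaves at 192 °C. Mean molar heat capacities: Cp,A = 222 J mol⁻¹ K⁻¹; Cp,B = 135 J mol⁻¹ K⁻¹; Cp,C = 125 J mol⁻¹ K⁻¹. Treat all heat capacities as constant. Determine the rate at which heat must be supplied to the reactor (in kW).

Q_in = 730 kW

Extent of reaction ξ = 0.838 × 284 = 237.99 mol/min
Reaction term: ξ·ΔH°_rxn = 237.99 × 150 = 35699 kJ/min
Sensible, feed 87.3→25 °C: -3927.9 kJ/min
Outlet flows (mol/min): A 46.008, B 237.99, C 237.99
Sensible, products 25→192 °C: 12039 kJ/min
Q = ΔH = 43810 kJ/min = 730.17 kW
Heat supplied = 730.17 kW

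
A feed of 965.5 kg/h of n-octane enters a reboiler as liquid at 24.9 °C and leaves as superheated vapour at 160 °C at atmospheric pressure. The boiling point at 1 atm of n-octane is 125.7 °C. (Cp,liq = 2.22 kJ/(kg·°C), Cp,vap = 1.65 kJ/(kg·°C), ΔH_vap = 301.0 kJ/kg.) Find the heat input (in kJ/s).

liquid 24.9→125.7 °C: 223.78 kJ/kg
vaporisation at 125.7 °C: 301 kJ/kg
vapour 125.7→160 °C: 56.595 kJ/kg
Δh = 223.78 + 301 + 56.595 = 581.37 kJ/kg
Q = ṁ·Δh = 965.5 kg/h × 581.37 kJ/kg = 561310 kJ/h
|Q| = 155.92 kW

Q = 156 kJ/s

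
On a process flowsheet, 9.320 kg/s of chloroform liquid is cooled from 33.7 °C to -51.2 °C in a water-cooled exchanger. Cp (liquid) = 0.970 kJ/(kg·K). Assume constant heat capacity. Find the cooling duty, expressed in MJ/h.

Q_c = 2760 MJ/h

Q = ṁ·Cp·ΔT = 9.320 × 0.970 × (-51.2 − 33.7) = -767.53 kJ/s
Cooling duty = 2763.1 MJ/h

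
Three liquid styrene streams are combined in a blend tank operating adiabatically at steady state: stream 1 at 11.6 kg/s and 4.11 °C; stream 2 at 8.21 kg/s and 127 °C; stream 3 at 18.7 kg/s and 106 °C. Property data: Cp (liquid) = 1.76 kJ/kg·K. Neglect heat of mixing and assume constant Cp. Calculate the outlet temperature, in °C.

Energy balance with Q = 0: Σ ṁᵢCp,ᵢ(T_out − Tᵢ) = 0
T_out = Σ ṁᵢCp,ᵢTᵢ / Σ ṁᵢCp,ᵢ
      = 5407.7 / 67.778 = 79.786 °C

T_out = 79.8 °C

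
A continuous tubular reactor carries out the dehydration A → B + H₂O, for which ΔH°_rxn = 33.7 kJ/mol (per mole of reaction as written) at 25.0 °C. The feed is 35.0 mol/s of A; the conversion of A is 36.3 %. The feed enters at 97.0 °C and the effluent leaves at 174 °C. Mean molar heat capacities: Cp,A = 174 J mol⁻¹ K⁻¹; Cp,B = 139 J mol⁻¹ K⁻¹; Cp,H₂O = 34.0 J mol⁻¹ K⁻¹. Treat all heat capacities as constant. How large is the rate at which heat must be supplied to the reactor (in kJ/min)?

Q_in = 53700 kJ/min

Extent of reaction ξ = 0.363 × 35.0 = 12.705 mol/s
Reaction term: ξ·ΔH°_rxn = 12.705 × 33.7 = 428.16 kJ/s
Sensible, feed 97.0→25 °C: -438.48 kJ/s
Outlet flows (mol/s): A 22.295, B 12.705, H₂O 12.705
Sensible, products 25→174 °C: 905.52 kJ/s
Q = ΔH = 895.2 kJ/s = 895.2 kW
Heat supplied = 53712 kJ/min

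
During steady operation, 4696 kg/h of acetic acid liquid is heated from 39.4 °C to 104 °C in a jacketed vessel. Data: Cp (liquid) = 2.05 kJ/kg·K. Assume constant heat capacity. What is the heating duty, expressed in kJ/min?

Q = ṁ·Cp·ΔT = 4696 × 2.05 × (104 − 39.4) = 621890 kJ/h
Converting: 621890 / 3600 s = 172.75 kW
Heating duty = 10365 kJ/min

Q = 10400 kJ/min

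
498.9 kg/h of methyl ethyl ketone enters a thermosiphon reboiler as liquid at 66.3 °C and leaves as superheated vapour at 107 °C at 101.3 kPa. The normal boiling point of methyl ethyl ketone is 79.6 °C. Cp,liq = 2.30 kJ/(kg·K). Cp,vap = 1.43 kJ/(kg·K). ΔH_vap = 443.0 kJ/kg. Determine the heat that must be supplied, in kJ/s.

Q = 71.1 kJ/s

liquid 66.3→79.6 °C: 30.59 kJ/kg
vaporisation at 79.6 °C: 443 kJ/kg
vapour 79.6→107 °C: 39.182 kJ/kg
Δh = 30.59 + 443 + 39.182 = 512.77 kJ/kg
Q = ṁ·Δh = 498.9 kg/h × 512.77 kJ/kg = 255820 kJ/h
|Q| = 71.062 kW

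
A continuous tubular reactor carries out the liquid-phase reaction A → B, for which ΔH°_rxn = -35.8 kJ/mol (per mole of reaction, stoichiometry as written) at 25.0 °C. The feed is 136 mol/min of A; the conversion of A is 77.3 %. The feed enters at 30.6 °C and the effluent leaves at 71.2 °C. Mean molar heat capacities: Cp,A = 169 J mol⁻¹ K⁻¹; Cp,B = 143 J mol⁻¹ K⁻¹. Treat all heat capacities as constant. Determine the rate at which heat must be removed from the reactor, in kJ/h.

Extent of reaction ξ = 0.773 × 136 = 105.13 mol/min
Reaction term: ξ·ΔH°_rxn = 105.13 × -35.8 = -3763.6 kJ/min
Sensible, feed 30.6→25 °C: -128.71 kJ/min
Outlet flows (mol/min): A 30.872, B 105.13
Sensible, products 25→71.2 °C: 935.58 kJ/min
Q = ΔH = -2956.7 kJ/min = -49.279 kW
Heat removed = 177400 kJ/h

Q_out = 177000 kJ/h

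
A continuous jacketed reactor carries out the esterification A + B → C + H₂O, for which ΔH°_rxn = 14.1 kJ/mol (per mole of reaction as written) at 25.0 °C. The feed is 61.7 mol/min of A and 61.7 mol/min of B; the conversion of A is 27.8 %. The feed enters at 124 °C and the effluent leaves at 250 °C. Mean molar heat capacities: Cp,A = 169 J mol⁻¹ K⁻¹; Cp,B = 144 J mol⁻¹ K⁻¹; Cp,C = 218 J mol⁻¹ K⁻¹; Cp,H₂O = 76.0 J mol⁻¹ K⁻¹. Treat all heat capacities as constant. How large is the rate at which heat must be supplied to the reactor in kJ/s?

Q_in = 43.4 kJ/s

Extent of reaction ξ = 0.278 × 61.7 = 17.153 mol/min
Reaction term: ξ·ΔH°_rxn = 17.153 × 14.1 = 241.85 kJ/min
Sensible, feed 124→25 °C: -1911.9 kJ/min
Outlet flows (mol/min): A 44.547, B 44.547, C 17.153, H₂O 17.153
Sensible, products 25→250 °C: 4271.9 kJ/min
Q = ΔH = 2601.8 kJ/min = 43.364 kW
Heat supplied = 43.364 kJ/s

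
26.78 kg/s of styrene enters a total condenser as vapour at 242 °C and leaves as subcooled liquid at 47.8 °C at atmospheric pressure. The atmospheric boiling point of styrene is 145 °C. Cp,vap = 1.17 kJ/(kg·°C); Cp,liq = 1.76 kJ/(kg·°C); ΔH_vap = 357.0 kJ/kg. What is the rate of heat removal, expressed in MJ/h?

vapour 242→145 °C: -113.49 kJ/kg
condensation at 145 °C: -357 kJ/kg
liquid 145→47.8 °C: -171.07 kJ/kg
Δh = -113.49 + -357 + -171.07 = -641.56 kJ/kg
Q = ṁ·Δh = 26.78 kg/s × -641.56 kJ/kg = -17181 kJ/s
|Q| = 17181 kW = 61852 MJ/h

Q_c = 61900 MJ/h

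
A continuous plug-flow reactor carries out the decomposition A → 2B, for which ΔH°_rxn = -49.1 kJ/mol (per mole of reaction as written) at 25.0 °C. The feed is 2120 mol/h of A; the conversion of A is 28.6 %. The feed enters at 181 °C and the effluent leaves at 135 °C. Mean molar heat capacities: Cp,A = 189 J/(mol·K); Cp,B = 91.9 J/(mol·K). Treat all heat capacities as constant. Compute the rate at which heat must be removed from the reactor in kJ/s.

Q_out = 13.5 kJ/s

Extent of reaction ξ = 0.286 × 2120 = 606.32 mol/h
Reaction term: ξ·ΔH°_rxn = 606.32 × -49.1 = -29770 kJ/h
Sensible, feed 181→25 °C: -62506 kJ/h
Outlet flows (mol/h): A 1513.7, B 1212.6
Sensible, products 25→135 °C: 43728 kJ/h
Q = ΔH = -48548 kJ/h = -13.486 kW
Heat removed = 13.486 kJ/s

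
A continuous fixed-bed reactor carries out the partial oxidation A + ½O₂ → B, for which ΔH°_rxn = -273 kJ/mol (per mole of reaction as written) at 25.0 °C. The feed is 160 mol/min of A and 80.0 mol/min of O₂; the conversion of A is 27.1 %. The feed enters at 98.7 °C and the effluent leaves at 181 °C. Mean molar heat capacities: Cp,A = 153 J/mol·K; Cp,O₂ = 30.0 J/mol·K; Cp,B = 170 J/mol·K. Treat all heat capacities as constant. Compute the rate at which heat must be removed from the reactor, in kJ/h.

Extent of reaction ξ = 0.271 × 160 = 43.36 mol/min
Reaction term: ξ·ΔH°_rxn = 43.36 × -273 = -11837 kJ/min
Sensible, feed 98.7→25 °C: -1981.1 kJ/min
Outlet flows (mol/min): A 116.64, O₂ 58.32, B 43.36
Sensible, products 25→181 °C: 4206.8 kJ/min
Q = ΔH = -9611.5 kJ/min = -160.19 kW
Heat removed = 576690 kJ/h

Q_out = 577000 kJ/h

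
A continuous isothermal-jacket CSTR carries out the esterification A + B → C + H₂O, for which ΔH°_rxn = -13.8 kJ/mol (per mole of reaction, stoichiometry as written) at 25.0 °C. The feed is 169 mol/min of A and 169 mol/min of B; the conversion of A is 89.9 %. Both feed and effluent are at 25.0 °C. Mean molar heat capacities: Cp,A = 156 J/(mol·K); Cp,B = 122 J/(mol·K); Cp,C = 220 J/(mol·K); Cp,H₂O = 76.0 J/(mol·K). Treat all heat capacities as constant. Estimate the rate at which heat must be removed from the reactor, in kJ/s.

Q_out = 34.9 kJ/s

Extent of reaction ξ = 0.899 × 169 = 151.93 mol/min
Reaction term: ξ·ΔH°_rxn = 151.93 × -13.8 = -2096.6 kJ/min
Q = ΔH = -2096.6 kJ/min = -34.944 kW
Heat removed = 34.944 kJ/s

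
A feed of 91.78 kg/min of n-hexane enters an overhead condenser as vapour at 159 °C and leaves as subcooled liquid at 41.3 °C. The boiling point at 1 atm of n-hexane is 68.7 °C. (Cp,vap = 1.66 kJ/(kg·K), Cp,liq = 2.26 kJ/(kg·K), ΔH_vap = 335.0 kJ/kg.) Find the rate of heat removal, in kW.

Q_c = 836 kW

vapour 159→68.7 °C: -149.9 kJ/kg
condensation at 68.7 °C: -335 kJ/kg
liquid 68.7→41.3 °C: -61.924 kJ/kg
Δh = -149.9 + -335 + -61.924 = -546.82 kJ/kg
Q = ṁ·Δh = 91.78 kg/min × -546.82 kJ/kg = -50187 kJ/min
|Q| = 836.46 kW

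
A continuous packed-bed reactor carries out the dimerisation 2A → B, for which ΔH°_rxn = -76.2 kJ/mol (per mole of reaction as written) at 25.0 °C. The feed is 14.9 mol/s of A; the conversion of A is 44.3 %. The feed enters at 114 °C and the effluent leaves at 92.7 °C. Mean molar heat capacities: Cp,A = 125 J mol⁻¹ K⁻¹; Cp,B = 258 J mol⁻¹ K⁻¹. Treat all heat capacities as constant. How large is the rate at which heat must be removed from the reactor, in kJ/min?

Q_out = 17400 kJ/min

Extent of reaction ξ = 0.443 × 14.9 / 2 = 3.3003 mol/s
Reaction term: ξ·ΔH°_rxn = 3.3003 × -76.2 = -251.49 kJ/s
Sensible, feed 114→25 °C: -165.76 kJ/s
Outlet flows (mol/s): A 8.2993, B 3.3003
Sensible, products 25→92.7 °C: 127.88 kJ/s
Q = ΔH = -289.37 kJ/s = -289.37 kW
Heat removed = 17362 kJ/min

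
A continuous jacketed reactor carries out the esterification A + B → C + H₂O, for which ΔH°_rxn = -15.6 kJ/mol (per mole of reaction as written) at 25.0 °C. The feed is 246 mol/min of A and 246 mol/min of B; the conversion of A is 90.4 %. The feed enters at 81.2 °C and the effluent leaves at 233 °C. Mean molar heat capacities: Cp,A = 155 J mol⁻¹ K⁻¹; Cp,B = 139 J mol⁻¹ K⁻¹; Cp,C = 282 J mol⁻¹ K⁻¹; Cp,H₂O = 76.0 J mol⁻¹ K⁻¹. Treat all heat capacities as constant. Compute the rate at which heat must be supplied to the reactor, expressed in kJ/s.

Extent of reaction ξ = 0.904 × 246 = 222.38 mol/min
Reaction term: ξ·ΔH°_rxn = 222.38 × -15.6 = -3469.2 kJ/min
Sensible, feed 81.2→25 °C: -4064.6 kJ/min
Outlet flows (mol/min): A 23.616, B 23.616, C 222.38, H₂O 222.38
Sensible, products 25→233 °C: 18004 kJ/min
Q = ΔH = 10470 kJ/min = 174.5 kW
Heat supplied = 174.5 kJ/s

Q_in = 174 kJ/s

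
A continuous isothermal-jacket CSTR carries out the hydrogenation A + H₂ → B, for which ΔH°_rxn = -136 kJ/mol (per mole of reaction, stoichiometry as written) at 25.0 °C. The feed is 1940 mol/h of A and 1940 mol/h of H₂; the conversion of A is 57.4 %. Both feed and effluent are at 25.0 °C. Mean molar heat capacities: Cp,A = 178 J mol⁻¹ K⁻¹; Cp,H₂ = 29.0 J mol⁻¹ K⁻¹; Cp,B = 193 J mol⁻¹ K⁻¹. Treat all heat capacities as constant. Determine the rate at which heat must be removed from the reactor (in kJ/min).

Q_out = 2520 kJ/min

Extent of reaction ξ = 0.574 × 1940 = 1113.6 mol/h
Reaction term: ξ·ΔH°_rxn = 1113.6 × -136 = -151440 kJ/h
Q = ΔH = -151440 kJ/h = -42.068 kW
Heat removed = 2524.1 kJ/min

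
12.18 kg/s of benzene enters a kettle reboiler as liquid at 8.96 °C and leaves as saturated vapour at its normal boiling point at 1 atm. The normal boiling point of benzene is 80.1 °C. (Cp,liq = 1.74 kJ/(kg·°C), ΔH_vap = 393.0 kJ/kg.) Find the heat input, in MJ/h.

liquid 8.96→80.1 °C: 123.78 kJ/kg
vaporisation at 80.1 °C: 393 kJ/kg
Δh = 123.78 + 393 = 516.78 kJ/kg
Q = ṁ·Δh = 12.18 kg/s × 516.78 kJ/kg = 6294.4 kJ/s
|Q| = 6294.4 kW = 22660 MJ/h

Q = 22700 MJ/h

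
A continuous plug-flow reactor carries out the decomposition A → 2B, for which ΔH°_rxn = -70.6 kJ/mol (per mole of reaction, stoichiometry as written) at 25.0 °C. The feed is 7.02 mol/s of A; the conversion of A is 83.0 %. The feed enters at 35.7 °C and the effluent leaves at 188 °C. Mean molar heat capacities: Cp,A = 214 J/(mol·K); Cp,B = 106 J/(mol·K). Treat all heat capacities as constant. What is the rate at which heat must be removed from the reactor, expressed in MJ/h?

Q_out = 664 MJ/h

Extent of reaction ξ = 0.830 × 7.02 = 5.8266 mol/s
Reaction term: ξ·ΔH°_rxn = 5.8266 × -70.6 = -411.36 kJ/s
Sensible, feed 35.7→25 °C: -16.074 kJ/s
Outlet flows (mol/s): A 1.1934, B 11.653
Sensible, products 25→188 °C: 242.97 kJ/s
Q = ΔH = -184.46 kJ/s = -184.46 kW
Heat removed = 664.06 MJ/h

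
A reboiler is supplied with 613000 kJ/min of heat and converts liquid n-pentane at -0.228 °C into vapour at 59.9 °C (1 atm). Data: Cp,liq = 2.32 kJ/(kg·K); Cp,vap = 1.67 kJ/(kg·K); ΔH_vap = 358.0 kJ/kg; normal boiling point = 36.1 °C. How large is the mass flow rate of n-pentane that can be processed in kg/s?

Δh = 2.32×(36.1−-0.228) + 358.0 + 1.67×(59.9−36.1) = 482.03 kJ/kg
Q = 613000 kJ/min = 10217 kJ/s = 10217 kJ/s
ṁ = Q/Δh = 10217 / 482.03 = 21.195 kg/s

ṁ = 21.2 kg/s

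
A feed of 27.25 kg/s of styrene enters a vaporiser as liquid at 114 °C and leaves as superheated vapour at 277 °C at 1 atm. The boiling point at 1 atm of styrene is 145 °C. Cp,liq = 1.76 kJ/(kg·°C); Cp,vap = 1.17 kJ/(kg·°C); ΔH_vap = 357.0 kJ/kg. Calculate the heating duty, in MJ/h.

liquid 114→145 °C: 54.56 kJ/kg
vaporisation at 145 °C: 357 kJ/kg
vapour 145→277 °C: 154.44 kJ/kg
Δh = 54.56 + 357 + 154.44 = 566 kJ/kg
Q = ṁ·Δh = 27.25 kg/s × 566 kJ/kg = 15424 kJ/s
|Q| = 15424 kW = 55525 MJ/h

Q = 55500 MJ/h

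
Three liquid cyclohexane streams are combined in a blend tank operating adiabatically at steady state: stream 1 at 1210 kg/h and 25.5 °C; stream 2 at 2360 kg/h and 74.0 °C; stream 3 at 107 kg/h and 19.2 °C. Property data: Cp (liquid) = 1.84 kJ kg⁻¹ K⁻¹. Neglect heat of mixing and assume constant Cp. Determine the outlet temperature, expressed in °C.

T_out = 56.4 °C

Energy balance with Q = 0: Σ ṁᵢCp,ᵢ(T_out − Tᵢ) = 0
Σ ṁᵢCp,ᵢTᵢ = 1210×1.84×25.5 + 2360×1.84×74.0 + 107×1.84×19.2 = 381890
Σ ṁᵢCp,ᵢ = 1210×1.84 + 2360×1.84 + 107×1.84 = 6765.7
T_out = 381890 / 6765.7 = 56.445 °C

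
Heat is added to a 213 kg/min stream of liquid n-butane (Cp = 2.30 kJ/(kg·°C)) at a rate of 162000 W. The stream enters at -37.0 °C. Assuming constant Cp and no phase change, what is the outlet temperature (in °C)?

Q = 162000 W = 9720 kJ/min
ΔT = Q/(ṁ·Cp) = 9720/(213×2.30) = 19.841 K
T_out = -37.0 + 19.841 = -17.159 °C

T_out = -17.2 °C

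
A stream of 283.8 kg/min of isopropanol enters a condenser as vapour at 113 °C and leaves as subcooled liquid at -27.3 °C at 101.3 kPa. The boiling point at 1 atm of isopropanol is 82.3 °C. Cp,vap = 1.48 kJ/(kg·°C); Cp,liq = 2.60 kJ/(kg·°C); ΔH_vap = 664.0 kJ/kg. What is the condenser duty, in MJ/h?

Q_c = 16900 MJ/h

vapour 113→82.3 °C: -45.436 kJ/kg
condensation at 82.3 °C: -664 kJ/kg
liquid 82.3→-27.3 °C: -284.96 kJ/kg
Δh = -45.436 + -664 + -284.96 = -994.4 kJ/kg
Q = ṁ·Δh = 283.8 kg/min × -994.4 kJ/kg = -282210 kJ/min
|Q| = 4703.5 kW = 16933 MJ/h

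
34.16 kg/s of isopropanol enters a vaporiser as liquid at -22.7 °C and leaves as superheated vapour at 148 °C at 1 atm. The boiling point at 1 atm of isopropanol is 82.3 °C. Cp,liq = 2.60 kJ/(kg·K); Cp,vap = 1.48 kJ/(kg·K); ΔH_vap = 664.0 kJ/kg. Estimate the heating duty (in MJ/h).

liquid -22.7→82.3 °C: 273 kJ/kg
vaporisation at 82.3 °C: 664 kJ/kg
vapour 82.3→148 °C: 97.236 kJ/kg
Δh = 273 + 664 + 97.236 = 1034.2 kJ/kg
Q = ṁ·Δh = 34.16 kg/s × 1034.2 kJ/kg = 35330 kJ/s
|Q| = 35330 kW = 127190 MJ/h

Q = 127000 MJ/h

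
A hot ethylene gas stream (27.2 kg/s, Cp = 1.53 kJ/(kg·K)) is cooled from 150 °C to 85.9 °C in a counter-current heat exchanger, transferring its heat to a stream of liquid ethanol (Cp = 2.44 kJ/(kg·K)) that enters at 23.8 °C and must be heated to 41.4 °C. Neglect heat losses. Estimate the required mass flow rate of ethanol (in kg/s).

ṁ_c = 62.1 kg/s

Heat released by hot stream: Q = 27.2 × 1.53 × (150 − 85.9) = 2667.6 kJ/s
Energy balance on cold side (adiabatic exchanger): Q = ṁ_c·Cp_c·(T_c,out − T_c,in)
ṁ_c = 2667.6 / [2.44 × (41.4 − 23.8)] = 62.118 kg/s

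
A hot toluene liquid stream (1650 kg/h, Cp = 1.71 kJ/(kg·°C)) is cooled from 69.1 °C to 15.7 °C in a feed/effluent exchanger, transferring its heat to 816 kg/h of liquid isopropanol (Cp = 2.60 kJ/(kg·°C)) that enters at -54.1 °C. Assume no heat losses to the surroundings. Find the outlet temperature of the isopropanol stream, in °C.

T_c,out = 16.9 °C

Heat released by hot stream: Q = 1650 × 1.71 × (69.1 − 15.7) = 150670 kJ/h
Energy balance on cold side (adiabatic exchanger): Q = ṁ_c·Cp_c·(T_c,out − T_c,in)
T_c,out = -54.1 + 150670/(816 × 2.60) = 16.916 °C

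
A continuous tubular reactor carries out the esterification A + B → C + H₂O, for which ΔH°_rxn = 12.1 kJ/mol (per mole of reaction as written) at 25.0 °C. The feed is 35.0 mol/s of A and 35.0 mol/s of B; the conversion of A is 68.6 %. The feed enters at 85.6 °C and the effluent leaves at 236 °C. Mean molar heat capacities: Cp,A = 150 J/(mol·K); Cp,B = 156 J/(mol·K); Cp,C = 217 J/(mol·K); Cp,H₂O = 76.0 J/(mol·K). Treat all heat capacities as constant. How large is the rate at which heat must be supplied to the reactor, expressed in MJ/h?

Extent of reaction ξ = 0.686 × 35.0 = 24.01 mol/s
Reaction term: ξ·ΔH°_rxn = 24.01 × 12.1 = 290.52 kJ/s
Sensible, feed 85.6→25 °C: -649.03 kJ/s
Outlet flows (mol/s): A 10.99, B 10.99, C 24.01, H₂O 24.01
Sensible, products 25→236 °C: 2194 kJ/s
Q = ΔH = 1835.4 kJ/s = 1835.4 kW
Heat supplied = 6607.6 MJ/h

Q_in = 6610 MJ/h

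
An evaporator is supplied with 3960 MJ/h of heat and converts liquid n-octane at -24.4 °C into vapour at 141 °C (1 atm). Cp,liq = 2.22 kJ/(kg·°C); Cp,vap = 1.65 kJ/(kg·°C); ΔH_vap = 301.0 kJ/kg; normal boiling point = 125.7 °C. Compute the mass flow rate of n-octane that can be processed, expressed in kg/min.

Δh = 2.22×(125.7−-24.4) + 301.0 + 1.65×(141−125.7) = 659.47 kJ/kg
Q = 3960 MJ/h = 1100 kJ/s = 66000 kJ/min
ṁ = Q/Δh = 66000 / 659.47 = 100.08 kg/min

ṁ = 100 kg/min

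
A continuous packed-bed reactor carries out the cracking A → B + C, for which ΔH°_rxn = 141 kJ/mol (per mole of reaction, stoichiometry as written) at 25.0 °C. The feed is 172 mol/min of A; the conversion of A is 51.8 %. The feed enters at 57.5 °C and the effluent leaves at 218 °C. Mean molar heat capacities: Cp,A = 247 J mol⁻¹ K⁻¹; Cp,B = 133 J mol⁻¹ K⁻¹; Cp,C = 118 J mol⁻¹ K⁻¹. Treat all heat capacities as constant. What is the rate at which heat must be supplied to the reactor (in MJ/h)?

Extent of reaction ξ = 0.518 × 172 = 89.096 mol/min
Reaction term: ξ·ΔH°_rxn = 89.096 × 141 = 12563 kJ/min
Sensible, feed 57.5→25 °C: -1380.7 kJ/min
Outlet flows (mol/min): A 82.904, B 89.096, C 89.096
Sensible, products 25→218 °C: 8268.2 kJ/min
Q = ΔH = 19450 kJ/min = 324.17 kW
Heat supplied = 1167 MJ/h

Q_in = 1170 MJ/h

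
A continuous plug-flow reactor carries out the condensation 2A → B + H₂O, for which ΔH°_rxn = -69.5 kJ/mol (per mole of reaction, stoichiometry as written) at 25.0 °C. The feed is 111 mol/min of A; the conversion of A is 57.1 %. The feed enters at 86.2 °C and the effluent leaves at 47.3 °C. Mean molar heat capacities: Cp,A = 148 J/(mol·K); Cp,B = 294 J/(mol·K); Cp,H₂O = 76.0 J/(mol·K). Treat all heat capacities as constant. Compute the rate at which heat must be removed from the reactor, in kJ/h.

Extent of reaction ξ = 0.571 × 111 / 2 = 31.69 mol/min
Reaction term: ξ·ΔH°_rxn = 31.69 × -69.5 = -2202.5 kJ/min
Sensible, feed 86.2→25 °C: -1005.4 kJ/min
Outlet flows (mol/min): A 47.619, B 31.69, H₂O 31.69
Sensible, products 25→47.3 °C: 418.64 kJ/min
Q = ΔH = -2789.2 kJ/min = -46.487 kW
Heat removed = 167350 kJ/h

Q_out = 167000 kJ/h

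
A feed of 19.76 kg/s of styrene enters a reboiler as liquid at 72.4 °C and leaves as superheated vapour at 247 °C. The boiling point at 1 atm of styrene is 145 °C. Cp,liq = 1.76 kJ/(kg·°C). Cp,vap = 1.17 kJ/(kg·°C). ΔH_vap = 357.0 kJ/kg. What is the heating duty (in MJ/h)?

liquid 72.4→145 °C: 127.78 kJ/kg
vaporisation at 145 °C: 357 kJ/kg
vapour 145→247 °C: 119.34 kJ/kg
Δh = 127.78 + 357 + 119.34 = 604.12 kJ/kg
Q = ṁ·Δh = 19.76 kg/s × 604.12 kJ/kg = 11937 kJ/s
|Q| = 11937 kW = 42974 MJ/h

Q = 43000 MJ/h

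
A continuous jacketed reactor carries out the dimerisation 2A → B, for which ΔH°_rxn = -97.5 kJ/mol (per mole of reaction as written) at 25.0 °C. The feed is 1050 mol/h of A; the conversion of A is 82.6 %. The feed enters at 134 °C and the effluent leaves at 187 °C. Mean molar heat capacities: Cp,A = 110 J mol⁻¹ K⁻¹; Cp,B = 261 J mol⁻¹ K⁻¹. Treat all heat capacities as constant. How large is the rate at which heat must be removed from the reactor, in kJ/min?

Extent of reaction ξ = 0.826 × 1050 / 2 = 433.65 mol/h
Reaction term: ξ·ΔH°_rxn = 433.65 × -97.5 = -42281 kJ/h
Sensible, feed 134→25 °C: -12590 kJ/h
Outlet flows (mol/h): A 182.7, B 433.65
Sensible, products 25→187 °C: 21591 kJ/h
Q = ΔH = -33279 kJ/h = -9.2442 kW
Heat removed = 554.65 kJ/min

Q_out = 555 kJ/min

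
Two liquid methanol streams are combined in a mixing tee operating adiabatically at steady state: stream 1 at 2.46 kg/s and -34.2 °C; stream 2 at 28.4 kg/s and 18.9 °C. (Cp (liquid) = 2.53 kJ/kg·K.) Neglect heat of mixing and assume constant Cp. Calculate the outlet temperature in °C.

T_out = 14.7 °C

No heat crosses the boundary, so H_out = H_in.
T_out = Σ ṁᵢCp,ᵢTᵢ / Σ ṁᵢCp,ᵢ
      = 1145.1 / 78.076 = 14.667 °C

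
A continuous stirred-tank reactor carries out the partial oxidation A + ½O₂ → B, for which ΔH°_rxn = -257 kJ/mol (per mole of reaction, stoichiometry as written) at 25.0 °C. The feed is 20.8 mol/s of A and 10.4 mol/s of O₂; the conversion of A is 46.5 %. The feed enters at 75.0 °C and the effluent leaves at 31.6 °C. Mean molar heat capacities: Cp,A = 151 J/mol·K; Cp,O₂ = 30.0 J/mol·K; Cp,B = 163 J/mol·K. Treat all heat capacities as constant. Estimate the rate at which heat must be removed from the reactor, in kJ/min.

Q_out = 158000 kJ/min

Extent of reaction ξ = 0.465 × 20.8 = 9.672 mol/s
Reaction term: ξ·ΔH°_rxn = 9.672 × -257 = -2485.7 kJ/s
Sensible, feed 75.0→25 °C: -172.64 kJ/s
Outlet flows (mol/s): A 11.128, O₂ 5.564, B 9.672
Sensible, products 25→31.6 °C: 22.597 kJ/s
Q = ΔH = -2635.7 kJ/s = -2635.7 kW
Heat removed = 158140 kJ/min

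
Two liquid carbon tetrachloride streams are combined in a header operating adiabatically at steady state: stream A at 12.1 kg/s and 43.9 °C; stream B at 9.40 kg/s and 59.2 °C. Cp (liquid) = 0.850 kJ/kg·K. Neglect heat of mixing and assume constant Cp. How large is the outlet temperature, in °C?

Adiabatic, steady state ⇒ Σ ṁᵢCp,ᵢ(T_out − Tᵢ) = 0
Σ ṁᵢCp,ᵢTᵢ = 12.1×0.850×43.9 + 9.40×0.850×59.2 = 924.52
Σ ṁᵢCp,ᵢ = 12.1×0.850 + 9.40×0.850 = 18.275
T_out = 924.52 / 18.275 = 50.589 °C

T_out = 50.6 °C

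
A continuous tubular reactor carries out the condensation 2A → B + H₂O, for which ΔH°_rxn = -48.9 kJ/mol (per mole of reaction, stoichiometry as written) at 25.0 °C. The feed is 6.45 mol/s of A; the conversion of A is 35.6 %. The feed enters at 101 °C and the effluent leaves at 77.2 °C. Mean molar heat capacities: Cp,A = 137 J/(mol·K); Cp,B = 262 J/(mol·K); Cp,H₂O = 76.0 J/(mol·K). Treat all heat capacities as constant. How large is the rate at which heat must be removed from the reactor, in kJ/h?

Q_out = 264000 kJ/h

Extent of reaction ξ = 0.356 × 6.45 / 2 = 1.1481 mol/s
Reaction term: ξ·ΔH°_rxn = 1.1481 × -48.9 = -56.142 kJ/s
Sensible, feed 101→25 °C: -67.157 kJ/s
Outlet flows (mol/s): A 4.1538, B 1.1481, H₂O 1.1481
Sensible, products 25→77.2 °C: 49.962 kJ/s
Q = ΔH = -73.337 kJ/s = -73.337 kW
Heat removed = 264010 kJ/h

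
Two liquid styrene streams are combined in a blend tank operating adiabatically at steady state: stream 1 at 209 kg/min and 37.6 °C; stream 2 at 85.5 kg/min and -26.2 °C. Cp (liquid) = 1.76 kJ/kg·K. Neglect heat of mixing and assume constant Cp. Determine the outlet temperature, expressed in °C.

Energy balance with Q = 0: Σ ṁᵢCp,ᵢ(T_out − Tᵢ) = 0
Σ ṁᵢCp,ᵢTᵢ = 209×1.76×37.6 + 85.5×1.76×-26.2 = 9888.2
Σ ṁᵢCp,ᵢ = 209×1.76 + 85.5×1.76 = 518.32
T_out = 9888.2 / 518.32 = 19.077 °C

T_out = 19.1 °C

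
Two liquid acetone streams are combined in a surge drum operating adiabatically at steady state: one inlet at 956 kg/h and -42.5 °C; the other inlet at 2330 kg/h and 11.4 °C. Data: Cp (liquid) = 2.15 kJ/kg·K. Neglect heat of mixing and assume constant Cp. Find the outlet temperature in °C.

Energy balance with Q = 0: Σ ṁᵢCp,ᵢ(T_out − Tᵢ) = 0
Σ ṁᵢCp,ᵢTᵢ = 956×2.15×-42.5 + 2330×2.15×11.4 = -30246
Σ ṁᵢCp,ᵢ = 956×2.15 + 2330×2.15 = 7064.9
T_out = -30246 / 7064.9 = -4.2812 °C

T_out = -4.28 °C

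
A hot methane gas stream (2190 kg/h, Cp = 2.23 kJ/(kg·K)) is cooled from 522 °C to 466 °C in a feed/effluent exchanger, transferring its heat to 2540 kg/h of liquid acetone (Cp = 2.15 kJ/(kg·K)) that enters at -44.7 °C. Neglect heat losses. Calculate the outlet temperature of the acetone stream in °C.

Heat released by hot stream: Q = 2190 × 2.23 × (522 − 466) = 273490 kJ/h
Energy balance on cold side (adiabatic exchanger): Q = ṁ_c·Cp_c·(T_c,out − T_c,in)
T_c,out = -44.7 + 273490/(2540 × 2.15) = 5.3801 °C

T_c,out = 5.38 °C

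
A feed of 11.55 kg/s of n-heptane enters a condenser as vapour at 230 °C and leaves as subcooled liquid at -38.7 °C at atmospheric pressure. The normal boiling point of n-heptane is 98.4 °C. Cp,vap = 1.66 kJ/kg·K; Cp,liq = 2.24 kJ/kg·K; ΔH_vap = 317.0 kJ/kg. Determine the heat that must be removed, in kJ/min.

vapour 230→98.4 °C: -218.46 kJ/kg
condensation at 98.4 °C: -317 kJ/kg
liquid 98.4→-38.7 °C: -307.1 kJ/kg
Δh = -218.46 + -317 + -307.1 = -842.56 kJ/kg
Q = ṁ·Δh = 11.55 kg/s × -842.56 kJ/kg = -9731.6 kJ/s
|Q| = 9731.6 kW = 583890 kJ/min

Q_c = 584000 kJ/min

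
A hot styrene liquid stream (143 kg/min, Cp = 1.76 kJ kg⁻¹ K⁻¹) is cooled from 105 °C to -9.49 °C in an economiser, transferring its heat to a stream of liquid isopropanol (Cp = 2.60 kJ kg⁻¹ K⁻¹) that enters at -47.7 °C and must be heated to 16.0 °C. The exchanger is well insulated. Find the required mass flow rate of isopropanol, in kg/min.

ṁ_c = 174 kg/min

Heat released by hot stream: Q = 143 × 1.76 × (105 − -9.49) = 28815 kJ/min
Energy balance on cold side (adiabatic exchanger): Q = ṁ_c·Cp_c·(T_c,out − T_c,in)
ṁ_c = 28815 / [2.60 × (16.0 − -47.7)] = 173.98 kg/min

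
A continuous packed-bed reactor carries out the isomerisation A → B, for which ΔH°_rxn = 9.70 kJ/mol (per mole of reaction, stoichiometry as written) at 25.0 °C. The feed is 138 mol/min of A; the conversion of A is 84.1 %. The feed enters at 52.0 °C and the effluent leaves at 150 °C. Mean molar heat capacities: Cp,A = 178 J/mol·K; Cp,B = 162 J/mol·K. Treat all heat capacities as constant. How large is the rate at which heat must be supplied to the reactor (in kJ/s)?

Extent of reaction ξ = 0.841 × 138 = 116.06 mol/min
Reaction term: ξ·ΔH°_rxn = 116.06 × 9.70 = 1125.8 kJ/min
Sensible, feed 52.0→25 °C: -663.23 kJ/min
Outlet flows (mol/min): A 21.942, B 116.06
Sensible, products 25→150 °C: 2838.4 kJ/min
Q = ΔH = 3300.9 kJ/min = 55.015 kW
Heat supplied = 55.015 kJ/s

Q_in = 55.0 kJ/s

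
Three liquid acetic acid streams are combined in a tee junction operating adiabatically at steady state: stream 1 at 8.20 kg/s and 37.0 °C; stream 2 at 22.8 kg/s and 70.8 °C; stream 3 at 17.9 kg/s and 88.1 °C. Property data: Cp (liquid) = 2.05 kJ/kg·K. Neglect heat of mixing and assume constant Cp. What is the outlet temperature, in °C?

No heat crosses the boundary, so H_out = H_in.
Σ ṁᵢCp,ᵢTᵢ = 8.20×2.05×37.0 + 22.8×2.05×70.8 + 17.9×2.05×88.1 = 7164
Σ ṁᵢCp,ᵢ = 8.20×2.05 + 22.8×2.05 + 17.9×2.05 = 100.24
T_out = 7164 / 100.24 = 71.465 °C

T_out = 71.5 °C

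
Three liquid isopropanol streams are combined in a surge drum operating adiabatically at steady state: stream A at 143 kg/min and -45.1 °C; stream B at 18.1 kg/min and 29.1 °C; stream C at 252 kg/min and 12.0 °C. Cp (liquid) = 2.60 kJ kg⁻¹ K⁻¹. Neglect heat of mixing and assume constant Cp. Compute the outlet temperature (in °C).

T_out = -7.02 °C

Adiabatic, steady state ⇒ Σ ṁᵢCp,ᵢ(T_out − Tᵢ) = 0
Σ ṁᵢCp,ᵢTᵢ = 143×2.60×-45.1 + 18.1×2.60×29.1 + 252×2.60×12.0 = -7536.3
Σ ṁᵢCp,ᵢ = 143×2.60 + 18.1×2.60 + 252×2.60 = 1074.1
T_out = -7536.3 / 1074.1 = -7.0167 °C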